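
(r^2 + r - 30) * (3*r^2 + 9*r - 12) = 3*r^4 + 12*r^3 - 93*r^2 - 282*r + 360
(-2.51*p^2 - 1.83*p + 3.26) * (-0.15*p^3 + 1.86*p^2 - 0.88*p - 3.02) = 0.3765*p^5 - 4.3941*p^4 - 1.684*p^3 + 15.2542*p^2 + 2.6578*p - 9.8452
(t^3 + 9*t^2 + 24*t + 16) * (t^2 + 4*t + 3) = t^5 + 13*t^4 + 63*t^3 + 139*t^2 + 136*t + 48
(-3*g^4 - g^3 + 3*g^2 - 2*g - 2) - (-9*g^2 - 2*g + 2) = -3*g^4 - g^3 + 12*g^2 - 4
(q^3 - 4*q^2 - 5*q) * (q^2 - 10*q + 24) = q^5 - 14*q^4 + 59*q^3 - 46*q^2 - 120*q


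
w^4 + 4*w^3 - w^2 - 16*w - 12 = (w - 2)*(w + 1)*(w + 2)*(w + 3)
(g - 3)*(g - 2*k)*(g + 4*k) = g^3 + 2*g^2*k - 3*g^2 - 8*g*k^2 - 6*g*k + 24*k^2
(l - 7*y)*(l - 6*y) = l^2 - 13*l*y + 42*y^2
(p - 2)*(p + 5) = p^2 + 3*p - 10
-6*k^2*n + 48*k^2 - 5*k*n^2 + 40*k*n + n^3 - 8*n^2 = (-6*k + n)*(k + n)*(n - 8)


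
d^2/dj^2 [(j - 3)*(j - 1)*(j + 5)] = 6*j + 2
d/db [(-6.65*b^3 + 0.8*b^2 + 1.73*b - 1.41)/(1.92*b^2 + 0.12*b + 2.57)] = (-12.768*b^4 - 1.596*b^3 - 54.4971*b^2 + 9.5264*b + 4.6153)/(3.6864*b^4 + 0.4608*b^3 + 9.8832*b^2 + 0.6168*b + 6.6049)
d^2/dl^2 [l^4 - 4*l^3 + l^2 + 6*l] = 12*l^2 - 24*l + 2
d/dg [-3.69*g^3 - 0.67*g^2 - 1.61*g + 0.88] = -11.07*g^2 - 1.34*g - 1.61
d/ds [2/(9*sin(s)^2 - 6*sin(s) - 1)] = 12*(1 - 3*sin(s))*cos(s)/(-9*sin(s)^2 + 6*sin(s) + 1)^2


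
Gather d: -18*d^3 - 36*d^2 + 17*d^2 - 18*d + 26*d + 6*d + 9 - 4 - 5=-18*d^3 - 19*d^2 + 14*d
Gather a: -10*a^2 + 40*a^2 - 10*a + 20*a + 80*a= 30*a^2 + 90*a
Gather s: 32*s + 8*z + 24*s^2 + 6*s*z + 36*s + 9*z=24*s^2 + s*(6*z + 68) + 17*z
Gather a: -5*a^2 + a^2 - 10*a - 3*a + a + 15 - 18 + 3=-4*a^2 - 12*a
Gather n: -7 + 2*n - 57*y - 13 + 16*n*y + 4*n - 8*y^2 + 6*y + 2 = n*(16*y + 6) - 8*y^2 - 51*y - 18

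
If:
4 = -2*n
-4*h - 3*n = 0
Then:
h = 3/2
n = -2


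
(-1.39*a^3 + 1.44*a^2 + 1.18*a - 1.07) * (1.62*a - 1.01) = -2.2518*a^4 + 3.7367*a^3 + 0.4572*a^2 - 2.9252*a + 1.0807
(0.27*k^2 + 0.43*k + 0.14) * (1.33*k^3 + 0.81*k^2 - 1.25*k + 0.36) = 0.3591*k^5 + 0.7906*k^4 + 0.197*k^3 - 0.3269*k^2 - 0.0202*k + 0.0504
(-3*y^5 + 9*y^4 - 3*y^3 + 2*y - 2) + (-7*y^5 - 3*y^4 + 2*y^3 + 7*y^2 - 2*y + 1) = -10*y^5 + 6*y^4 - y^3 + 7*y^2 - 1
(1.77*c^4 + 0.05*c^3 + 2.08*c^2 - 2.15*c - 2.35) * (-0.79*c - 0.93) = -1.3983*c^5 - 1.6856*c^4 - 1.6897*c^3 - 0.2359*c^2 + 3.856*c + 2.1855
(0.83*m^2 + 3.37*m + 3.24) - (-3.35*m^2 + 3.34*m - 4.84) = 4.18*m^2 + 0.0300000000000002*m + 8.08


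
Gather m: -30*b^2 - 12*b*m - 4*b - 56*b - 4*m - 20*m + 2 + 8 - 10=-30*b^2 - 60*b + m*(-12*b - 24)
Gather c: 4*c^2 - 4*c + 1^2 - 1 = 4*c^2 - 4*c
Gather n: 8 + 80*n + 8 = 80*n + 16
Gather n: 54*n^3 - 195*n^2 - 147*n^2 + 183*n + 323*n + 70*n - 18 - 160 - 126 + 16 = 54*n^3 - 342*n^2 + 576*n - 288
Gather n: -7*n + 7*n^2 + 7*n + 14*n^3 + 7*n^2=14*n^3 + 14*n^2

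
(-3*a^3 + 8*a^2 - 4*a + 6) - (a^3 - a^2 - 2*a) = -4*a^3 + 9*a^2 - 2*a + 6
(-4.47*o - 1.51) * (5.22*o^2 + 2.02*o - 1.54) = -23.3334*o^3 - 16.9116*o^2 + 3.8336*o + 2.3254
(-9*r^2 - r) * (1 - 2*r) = 18*r^3 - 7*r^2 - r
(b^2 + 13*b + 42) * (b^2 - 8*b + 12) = b^4 + 5*b^3 - 50*b^2 - 180*b + 504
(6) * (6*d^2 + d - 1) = 36*d^2 + 6*d - 6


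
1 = 1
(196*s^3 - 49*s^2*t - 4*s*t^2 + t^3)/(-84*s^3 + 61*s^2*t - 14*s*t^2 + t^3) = (-7*s - t)/(3*s - t)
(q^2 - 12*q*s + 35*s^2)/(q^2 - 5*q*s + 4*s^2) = (q^2 - 12*q*s + 35*s^2)/(q^2 - 5*q*s + 4*s^2)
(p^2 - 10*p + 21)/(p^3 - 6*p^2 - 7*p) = (p - 3)/(p*(p + 1))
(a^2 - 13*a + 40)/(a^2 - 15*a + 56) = (a - 5)/(a - 7)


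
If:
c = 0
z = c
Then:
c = 0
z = 0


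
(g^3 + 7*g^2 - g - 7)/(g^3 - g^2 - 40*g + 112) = (g^2 - 1)/(g^2 - 8*g + 16)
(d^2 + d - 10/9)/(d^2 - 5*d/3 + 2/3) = (d + 5/3)/(d - 1)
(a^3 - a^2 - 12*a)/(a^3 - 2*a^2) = (a^2 - a - 12)/(a*(a - 2))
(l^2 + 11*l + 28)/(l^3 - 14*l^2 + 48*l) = (l^2 + 11*l + 28)/(l*(l^2 - 14*l + 48))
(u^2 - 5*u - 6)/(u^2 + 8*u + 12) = (u^2 - 5*u - 6)/(u^2 + 8*u + 12)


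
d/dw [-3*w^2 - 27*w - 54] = -6*w - 27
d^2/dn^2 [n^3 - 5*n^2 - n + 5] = 6*n - 10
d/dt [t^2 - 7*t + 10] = 2*t - 7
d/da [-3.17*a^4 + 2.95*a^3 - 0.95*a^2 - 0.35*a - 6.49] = -12.68*a^3 + 8.85*a^2 - 1.9*a - 0.35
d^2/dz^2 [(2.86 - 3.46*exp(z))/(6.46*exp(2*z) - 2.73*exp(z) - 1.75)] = (-144.391336*exp(4*z) + 416.389636*exp(3*z) - 386.006964*exp(2*z) + 167.174644*exp(z) - 24.2599)*exp(z)/(269.586136*exp(6*z) - 341.781804*exp(5*z) - 74.653698*exp(4*z) + 164.829483*exp(3*z) + 20.223525*exp(2*z) - 25.081875*exp(z) - 5.359375)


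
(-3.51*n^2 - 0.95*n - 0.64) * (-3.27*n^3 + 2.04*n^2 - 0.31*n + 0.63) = 11.4777*n^5 - 4.0539*n^4 + 1.2429*n^3 - 3.2224*n^2 - 0.4001*n - 0.4032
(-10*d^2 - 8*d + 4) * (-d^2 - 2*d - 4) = 10*d^4 + 28*d^3 + 52*d^2 + 24*d - 16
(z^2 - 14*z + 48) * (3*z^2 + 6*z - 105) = 3*z^4 - 36*z^3 - 45*z^2 + 1758*z - 5040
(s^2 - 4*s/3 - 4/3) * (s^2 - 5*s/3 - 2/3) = s^4 - 3*s^3 + 2*s^2/9 + 28*s/9 + 8/9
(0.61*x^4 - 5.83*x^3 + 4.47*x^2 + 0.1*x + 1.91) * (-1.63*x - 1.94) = -0.9943*x^5 + 8.3195*x^4 + 4.0241*x^3 - 8.8348*x^2 - 3.3073*x - 3.7054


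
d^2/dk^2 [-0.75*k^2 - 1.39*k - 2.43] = -1.50000000000000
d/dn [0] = 0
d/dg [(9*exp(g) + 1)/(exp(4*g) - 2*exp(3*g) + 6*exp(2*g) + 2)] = (-2*(9*exp(g) + 1)*(2*exp(2*g) - 3*exp(g) + 6)*exp(g) + 9*exp(4*g) - 18*exp(3*g) + 54*exp(2*g) + 18)*exp(g)/(exp(4*g) - 2*exp(3*g) + 6*exp(2*g) + 2)^2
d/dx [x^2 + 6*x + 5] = 2*x + 6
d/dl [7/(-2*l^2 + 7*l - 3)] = 7*(4*l - 7)/(2*l^2 - 7*l + 3)^2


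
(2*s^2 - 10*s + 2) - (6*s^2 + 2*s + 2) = -4*s^2 - 12*s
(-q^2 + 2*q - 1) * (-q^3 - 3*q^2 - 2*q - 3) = q^5 + q^4 - 3*q^3 + 2*q^2 - 4*q + 3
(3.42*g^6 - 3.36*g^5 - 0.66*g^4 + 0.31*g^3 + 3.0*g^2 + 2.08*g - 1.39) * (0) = 0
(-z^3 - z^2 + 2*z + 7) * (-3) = 3*z^3 + 3*z^2 - 6*z - 21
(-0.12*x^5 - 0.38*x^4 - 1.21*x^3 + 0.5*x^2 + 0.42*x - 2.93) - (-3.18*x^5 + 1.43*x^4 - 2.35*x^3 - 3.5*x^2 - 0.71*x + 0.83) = 3.06*x^5 - 1.81*x^4 + 1.14*x^3 + 4.0*x^2 + 1.13*x - 3.76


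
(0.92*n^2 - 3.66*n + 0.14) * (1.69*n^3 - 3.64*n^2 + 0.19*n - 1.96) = 1.5548*n^5 - 9.5342*n^4 + 13.7338*n^3 - 3.0082*n^2 + 7.2002*n - 0.2744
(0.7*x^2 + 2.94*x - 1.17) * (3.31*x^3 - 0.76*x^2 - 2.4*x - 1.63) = 2.317*x^5 + 9.1994*x^4 - 7.7871*x^3 - 7.3078*x^2 - 1.9842*x + 1.9071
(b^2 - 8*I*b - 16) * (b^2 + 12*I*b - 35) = b^4 + 4*I*b^3 + 45*b^2 + 88*I*b + 560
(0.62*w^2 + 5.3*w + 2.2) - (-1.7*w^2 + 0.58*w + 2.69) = 2.32*w^2 + 4.72*w - 0.49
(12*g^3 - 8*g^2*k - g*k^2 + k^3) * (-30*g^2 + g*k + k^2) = -360*g^5 + 252*g^4*k + 34*g^3*k^2 - 39*g^2*k^3 + k^5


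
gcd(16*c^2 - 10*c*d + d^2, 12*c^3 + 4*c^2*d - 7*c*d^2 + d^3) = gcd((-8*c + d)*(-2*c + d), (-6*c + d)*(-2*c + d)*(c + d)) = 2*c - d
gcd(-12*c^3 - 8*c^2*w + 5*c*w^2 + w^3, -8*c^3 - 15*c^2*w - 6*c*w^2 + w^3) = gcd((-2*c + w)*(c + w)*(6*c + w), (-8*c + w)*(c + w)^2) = c + w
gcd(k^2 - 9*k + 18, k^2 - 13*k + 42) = k - 6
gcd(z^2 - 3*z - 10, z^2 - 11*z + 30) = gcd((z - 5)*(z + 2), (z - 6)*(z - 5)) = z - 5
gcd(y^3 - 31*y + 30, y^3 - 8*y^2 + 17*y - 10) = y^2 - 6*y + 5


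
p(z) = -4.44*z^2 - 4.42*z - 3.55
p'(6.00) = -57.70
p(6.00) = -189.91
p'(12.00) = -110.98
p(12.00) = -695.95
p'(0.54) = -9.22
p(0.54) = -7.23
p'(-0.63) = 1.17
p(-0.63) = -2.53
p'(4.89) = -47.84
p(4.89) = -131.33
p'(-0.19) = -2.73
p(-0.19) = -2.87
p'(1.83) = -20.67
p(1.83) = -26.51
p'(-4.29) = 33.68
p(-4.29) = -66.30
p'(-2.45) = 17.34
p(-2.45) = -19.37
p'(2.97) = -30.79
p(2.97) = -55.84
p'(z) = -8.88*z - 4.42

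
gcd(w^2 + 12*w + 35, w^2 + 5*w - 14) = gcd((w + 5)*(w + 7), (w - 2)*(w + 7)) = w + 7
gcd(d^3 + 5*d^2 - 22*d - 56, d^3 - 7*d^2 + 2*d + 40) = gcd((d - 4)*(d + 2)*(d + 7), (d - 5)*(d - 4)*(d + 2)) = d^2 - 2*d - 8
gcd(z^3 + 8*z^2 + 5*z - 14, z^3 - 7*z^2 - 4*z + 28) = z + 2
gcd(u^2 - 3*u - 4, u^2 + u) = u + 1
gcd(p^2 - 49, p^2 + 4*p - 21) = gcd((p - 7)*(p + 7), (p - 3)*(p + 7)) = p + 7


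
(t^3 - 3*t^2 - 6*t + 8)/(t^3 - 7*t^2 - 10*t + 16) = (t - 4)/(t - 8)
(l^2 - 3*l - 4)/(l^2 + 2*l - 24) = (l + 1)/(l + 6)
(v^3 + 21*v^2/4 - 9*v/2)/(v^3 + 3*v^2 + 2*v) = (4*v^2 + 21*v - 18)/(4*(v^2 + 3*v + 2))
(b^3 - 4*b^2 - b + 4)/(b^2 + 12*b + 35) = (b^3 - 4*b^2 - b + 4)/(b^2 + 12*b + 35)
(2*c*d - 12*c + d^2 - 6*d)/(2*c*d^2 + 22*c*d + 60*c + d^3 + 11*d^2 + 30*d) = (d - 6)/(d^2 + 11*d + 30)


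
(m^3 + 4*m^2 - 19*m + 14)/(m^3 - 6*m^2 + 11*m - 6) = (m + 7)/(m - 3)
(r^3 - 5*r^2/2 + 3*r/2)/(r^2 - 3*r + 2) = r*(2*r - 3)/(2*(r - 2))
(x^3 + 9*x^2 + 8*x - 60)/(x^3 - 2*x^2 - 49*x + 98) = (x^2 + 11*x + 30)/(x^2 - 49)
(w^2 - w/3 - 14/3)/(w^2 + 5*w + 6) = (w - 7/3)/(w + 3)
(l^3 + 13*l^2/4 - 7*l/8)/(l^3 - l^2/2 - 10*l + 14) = l*(4*l - 1)/(4*(l^2 - 4*l + 4))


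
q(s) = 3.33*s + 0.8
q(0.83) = 3.56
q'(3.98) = 3.33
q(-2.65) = -8.02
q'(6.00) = 3.33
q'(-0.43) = 3.33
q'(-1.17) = 3.33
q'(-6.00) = 3.33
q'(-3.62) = 3.33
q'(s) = 3.33000000000000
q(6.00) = 20.78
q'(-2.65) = 3.33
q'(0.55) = 3.33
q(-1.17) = -3.10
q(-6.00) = -19.18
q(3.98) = 14.05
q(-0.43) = -0.63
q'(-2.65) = 3.33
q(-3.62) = -11.25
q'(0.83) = 3.33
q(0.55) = 2.63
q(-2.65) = -8.02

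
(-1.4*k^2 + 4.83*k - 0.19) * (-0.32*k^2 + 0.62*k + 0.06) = 0.448*k^4 - 2.4136*k^3 + 2.9714*k^2 + 0.172*k - 0.0114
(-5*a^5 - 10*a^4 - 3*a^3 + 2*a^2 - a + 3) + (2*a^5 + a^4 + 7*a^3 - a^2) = -3*a^5 - 9*a^4 + 4*a^3 + a^2 - a + 3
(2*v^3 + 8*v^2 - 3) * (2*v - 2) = 4*v^4 + 12*v^3 - 16*v^2 - 6*v + 6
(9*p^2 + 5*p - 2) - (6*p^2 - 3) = 3*p^2 + 5*p + 1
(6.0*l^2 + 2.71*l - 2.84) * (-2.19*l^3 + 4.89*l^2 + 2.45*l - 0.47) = -13.14*l^5 + 23.4051*l^4 + 34.1715*l^3 - 10.0681*l^2 - 8.2317*l + 1.3348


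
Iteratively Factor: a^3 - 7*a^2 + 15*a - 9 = (a - 3)*(a^2 - 4*a + 3) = (a - 3)^2*(a - 1)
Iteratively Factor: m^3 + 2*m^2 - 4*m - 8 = (m + 2)*(m^2 - 4) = (m + 2)^2*(m - 2)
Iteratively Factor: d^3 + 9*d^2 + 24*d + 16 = (d + 4)*(d^2 + 5*d + 4) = (d + 1)*(d + 4)*(d + 4)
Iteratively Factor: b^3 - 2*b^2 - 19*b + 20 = (b - 1)*(b^2 - b - 20) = (b - 5)*(b - 1)*(b + 4)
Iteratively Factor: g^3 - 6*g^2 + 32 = (g - 4)*(g^2 - 2*g - 8) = (g - 4)*(g + 2)*(g - 4)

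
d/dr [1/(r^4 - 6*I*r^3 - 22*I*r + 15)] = 2*(-2*r^3 + 9*I*r^2 + 11*I)/(r^4 - 6*I*r^3 - 22*I*r + 15)^2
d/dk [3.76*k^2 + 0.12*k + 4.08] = 7.52*k + 0.12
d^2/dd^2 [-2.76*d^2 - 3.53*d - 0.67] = -5.52000000000000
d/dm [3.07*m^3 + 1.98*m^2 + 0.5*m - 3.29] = 9.21*m^2 + 3.96*m + 0.5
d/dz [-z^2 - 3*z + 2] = -2*z - 3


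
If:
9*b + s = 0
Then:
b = -s/9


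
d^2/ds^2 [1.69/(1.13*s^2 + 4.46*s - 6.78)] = (-4.315922*s^2 - 17.034524*s + 1.69*(2.26*s + 4.46)*(4.52*s + 8.92) + 25.895532)/(1.13*s^2 + 4.46*s - 6.78)^3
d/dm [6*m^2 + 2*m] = 12*m + 2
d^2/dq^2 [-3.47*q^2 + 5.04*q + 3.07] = -6.94000000000000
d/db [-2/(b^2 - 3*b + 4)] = 2*(2*b - 3)/(b^2 - 3*b + 4)^2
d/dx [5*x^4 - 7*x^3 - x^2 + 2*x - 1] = 20*x^3 - 21*x^2 - 2*x + 2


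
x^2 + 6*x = x*(x + 6)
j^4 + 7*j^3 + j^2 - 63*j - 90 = (j - 3)*(j + 2)*(j + 3)*(j + 5)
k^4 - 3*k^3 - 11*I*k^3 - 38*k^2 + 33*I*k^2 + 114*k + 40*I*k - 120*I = (k - 3)*(k - 5*I)*(k - 4*I)*(k - 2*I)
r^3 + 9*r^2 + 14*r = r*(r + 2)*(r + 7)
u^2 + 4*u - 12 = (u - 2)*(u + 6)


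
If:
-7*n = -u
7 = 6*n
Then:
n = 7/6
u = 49/6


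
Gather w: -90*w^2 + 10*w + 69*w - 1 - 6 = -90*w^2 + 79*w - 7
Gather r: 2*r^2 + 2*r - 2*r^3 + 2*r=-2*r^3 + 2*r^2 + 4*r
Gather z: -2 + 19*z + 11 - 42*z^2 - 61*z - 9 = -42*z^2 - 42*z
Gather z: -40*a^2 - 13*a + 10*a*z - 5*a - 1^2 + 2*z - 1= -40*a^2 - 18*a + z*(10*a + 2) - 2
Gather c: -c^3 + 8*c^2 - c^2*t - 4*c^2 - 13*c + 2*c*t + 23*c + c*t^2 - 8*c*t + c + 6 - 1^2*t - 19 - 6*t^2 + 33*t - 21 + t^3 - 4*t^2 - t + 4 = -c^3 + c^2*(4 - t) + c*(t^2 - 6*t + 11) + t^3 - 10*t^2 + 31*t - 30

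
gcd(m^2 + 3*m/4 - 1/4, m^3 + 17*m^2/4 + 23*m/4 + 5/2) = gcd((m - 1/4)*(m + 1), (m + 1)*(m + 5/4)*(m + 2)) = m + 1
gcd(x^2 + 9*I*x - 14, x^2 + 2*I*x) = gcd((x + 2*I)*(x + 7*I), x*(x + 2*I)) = x + 2*I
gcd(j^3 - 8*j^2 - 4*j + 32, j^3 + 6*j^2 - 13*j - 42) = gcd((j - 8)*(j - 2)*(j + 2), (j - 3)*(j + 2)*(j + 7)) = j + 2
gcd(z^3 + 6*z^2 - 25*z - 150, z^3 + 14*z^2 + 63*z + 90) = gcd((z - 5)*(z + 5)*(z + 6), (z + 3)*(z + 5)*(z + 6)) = z^2 + 11*z + 30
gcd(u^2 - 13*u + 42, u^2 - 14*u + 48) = u - 6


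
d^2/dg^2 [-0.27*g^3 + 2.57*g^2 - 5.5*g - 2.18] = 5.14 - 1.62*g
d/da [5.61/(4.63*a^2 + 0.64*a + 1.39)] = (-51.9486*a - 3.5904)/(4.63*a^2 + 0.64*a + 1.39)^2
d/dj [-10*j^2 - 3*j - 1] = -20*j - 3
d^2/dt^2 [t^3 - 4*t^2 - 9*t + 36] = 6*t - 8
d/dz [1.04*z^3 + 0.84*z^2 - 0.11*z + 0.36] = 3.12*z^2 + 1.68*z - 0.11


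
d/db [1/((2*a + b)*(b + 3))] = -(2*a + 2*b + 3)/((2*a + b)^2*(b + 3)^2)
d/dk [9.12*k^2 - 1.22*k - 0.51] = 18.24*k - 1.22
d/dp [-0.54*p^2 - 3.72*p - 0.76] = -1.08*p - 3.72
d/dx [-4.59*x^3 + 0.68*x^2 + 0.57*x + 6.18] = -13.77*x^2 + 1.36*x + 0.57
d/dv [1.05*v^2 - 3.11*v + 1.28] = 2.1*v - 3.11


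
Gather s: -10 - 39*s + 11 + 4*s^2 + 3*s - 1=4*s^2 - 36*s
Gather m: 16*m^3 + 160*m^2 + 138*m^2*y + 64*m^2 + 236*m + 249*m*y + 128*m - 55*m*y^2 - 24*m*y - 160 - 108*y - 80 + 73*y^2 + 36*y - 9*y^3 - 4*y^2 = 16*m^3 + m^2*(138*y + 224) + m*(-55*y^2 + 225*y + 364) - 9*y^3 + 69*y^2 - 72*y - 240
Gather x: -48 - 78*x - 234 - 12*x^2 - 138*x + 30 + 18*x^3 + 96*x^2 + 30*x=18*x^3 + 84*x^2 - 186*x - 252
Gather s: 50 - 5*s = 50 - 5*s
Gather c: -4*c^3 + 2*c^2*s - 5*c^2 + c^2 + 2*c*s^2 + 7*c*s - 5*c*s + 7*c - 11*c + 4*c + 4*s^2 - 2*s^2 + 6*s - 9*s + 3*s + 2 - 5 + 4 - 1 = -4*c^3 + c^2*(2*s - 4) + c*(2*s^2 + 2*s) + 2*s^2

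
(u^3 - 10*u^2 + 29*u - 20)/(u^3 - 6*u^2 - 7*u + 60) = (u - 1)/(u + 3)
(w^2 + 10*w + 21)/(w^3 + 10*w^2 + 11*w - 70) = (w + 3)/(w^2 + 3*w - 10)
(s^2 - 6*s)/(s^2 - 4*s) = (s - 6)/(s - 4)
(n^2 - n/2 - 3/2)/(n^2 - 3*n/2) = (n + 1)/n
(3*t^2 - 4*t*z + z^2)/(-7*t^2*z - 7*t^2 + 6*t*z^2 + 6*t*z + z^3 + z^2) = (-3*t + z)/(7*t*z + 7*t + z^2 + z)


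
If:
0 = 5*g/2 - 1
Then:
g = 2/5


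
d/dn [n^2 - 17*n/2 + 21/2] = 2*n - 17/2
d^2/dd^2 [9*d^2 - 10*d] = 18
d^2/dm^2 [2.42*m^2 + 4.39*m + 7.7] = 4.84000000000000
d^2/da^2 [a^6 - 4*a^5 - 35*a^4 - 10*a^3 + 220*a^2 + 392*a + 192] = 30*a^4 - 80*a^3 - 420*a^2 - 60*a + 440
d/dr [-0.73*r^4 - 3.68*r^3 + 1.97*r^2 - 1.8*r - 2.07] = -2.92*r^3 - 11.04*r^2 + 3.94*r - 1.8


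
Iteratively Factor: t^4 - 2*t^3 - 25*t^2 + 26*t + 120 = (t + 4)*(t^3 - 6*t^2 - t + 30) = (t - 5)*(t + 4)*(t^2 - t - 6) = (t - 5)*(t - 3)*(t + 4)*(t + 2)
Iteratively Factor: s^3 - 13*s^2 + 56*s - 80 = (s - 5)*(s^2 - 8*s + 16) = (s - 5)*(s - 4)*(s - 4)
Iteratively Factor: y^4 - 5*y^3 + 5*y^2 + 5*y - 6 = (y - 3)*(y^3 - 2*y^2 - y + 2) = (y - 3)*(y - 2)*(y^2 - 1) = (y - 3)*(y - 2)*(y - 1)*(y + 1)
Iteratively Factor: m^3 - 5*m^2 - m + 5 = (m - 1)*(m^2 - 4*m - 5) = (m - 1)*(m + 1)*(m - 5)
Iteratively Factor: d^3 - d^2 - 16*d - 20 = (d + 2)*(d^2 - 3*d - 10) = (d - 5)*(d + 2)*(d + 2)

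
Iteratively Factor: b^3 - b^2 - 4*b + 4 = (b - 1)*(b^2 - 4) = (b - 1)*(b + 2)*(b - 2)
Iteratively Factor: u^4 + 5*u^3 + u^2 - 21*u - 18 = (u + 3)*(u^3 + 2*u^2 - 5*u - 6) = (u + 1)*(u + 3)*(u^2 + u - 6) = (u + 1)*(u + 3)^2*(u - 2)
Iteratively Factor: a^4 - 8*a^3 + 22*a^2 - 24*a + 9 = (a - 1)*(a^3 - 7*a^2 + 15*a - 9) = (a - 1)^2*(a^2 - 6*a + 9) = (a - 3)*(a - 1)^2*(a - 3)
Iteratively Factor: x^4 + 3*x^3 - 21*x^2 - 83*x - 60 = (x + 3)*(x^3 - 21*x - 20) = (x - 5)*(x + 3)*(x^2 + 5*x + 4) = (x - 5)*(x + 1)*(x + 3)*(x + 4)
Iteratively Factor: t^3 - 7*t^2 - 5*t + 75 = (t - 5)*(t^2 - 2*t - 15) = (t - 5)*(t + 3)*(t - 5)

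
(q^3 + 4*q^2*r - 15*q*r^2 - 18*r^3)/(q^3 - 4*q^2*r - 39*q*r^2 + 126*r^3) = (q + r)/(q - 7*r)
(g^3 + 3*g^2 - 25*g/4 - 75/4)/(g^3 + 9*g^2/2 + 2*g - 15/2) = (g - 5/2)/(g - 1)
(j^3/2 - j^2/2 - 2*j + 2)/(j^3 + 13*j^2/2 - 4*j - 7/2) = (j^2 - 4)/(2*j^2 + 15*j + 7)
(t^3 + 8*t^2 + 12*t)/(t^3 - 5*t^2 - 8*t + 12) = t*(t + 6)/(t^2 - 7*t + 6)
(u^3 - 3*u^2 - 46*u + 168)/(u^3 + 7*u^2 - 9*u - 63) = (u^2 - 10*u + 24)/(u^2 - 9)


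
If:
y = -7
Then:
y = -7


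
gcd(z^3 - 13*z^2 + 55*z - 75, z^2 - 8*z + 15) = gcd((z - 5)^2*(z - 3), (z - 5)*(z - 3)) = z^2 - 8*z + 15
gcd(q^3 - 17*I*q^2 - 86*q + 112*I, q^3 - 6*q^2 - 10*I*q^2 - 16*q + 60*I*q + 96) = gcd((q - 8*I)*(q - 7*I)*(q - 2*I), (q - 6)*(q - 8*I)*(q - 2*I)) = q^2 - 10*I*q - 16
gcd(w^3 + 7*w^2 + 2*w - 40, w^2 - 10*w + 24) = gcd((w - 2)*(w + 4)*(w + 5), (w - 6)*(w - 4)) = 1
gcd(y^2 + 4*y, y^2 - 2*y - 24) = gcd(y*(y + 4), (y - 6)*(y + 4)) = y + 4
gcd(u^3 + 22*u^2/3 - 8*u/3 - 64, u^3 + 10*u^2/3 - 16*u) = u^2 + 10*u/3 - 16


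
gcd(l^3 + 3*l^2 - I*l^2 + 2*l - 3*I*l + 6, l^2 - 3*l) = 1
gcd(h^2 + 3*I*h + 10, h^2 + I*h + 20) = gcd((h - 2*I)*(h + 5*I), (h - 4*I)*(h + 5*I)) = h + 5*I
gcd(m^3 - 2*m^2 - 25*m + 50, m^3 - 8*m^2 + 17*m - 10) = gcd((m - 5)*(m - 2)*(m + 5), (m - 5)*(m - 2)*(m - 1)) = m^2 - 7*m + 10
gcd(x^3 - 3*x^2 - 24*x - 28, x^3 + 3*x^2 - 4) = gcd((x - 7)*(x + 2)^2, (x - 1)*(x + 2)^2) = x^2 + 4*x + 4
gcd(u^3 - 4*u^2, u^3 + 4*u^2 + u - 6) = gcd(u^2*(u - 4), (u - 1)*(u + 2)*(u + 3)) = 1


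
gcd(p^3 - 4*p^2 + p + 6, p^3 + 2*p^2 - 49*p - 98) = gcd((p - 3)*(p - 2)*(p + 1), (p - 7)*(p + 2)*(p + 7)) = 1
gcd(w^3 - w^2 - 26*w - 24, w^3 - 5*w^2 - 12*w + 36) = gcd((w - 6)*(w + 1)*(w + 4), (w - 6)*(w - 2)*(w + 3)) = w - 6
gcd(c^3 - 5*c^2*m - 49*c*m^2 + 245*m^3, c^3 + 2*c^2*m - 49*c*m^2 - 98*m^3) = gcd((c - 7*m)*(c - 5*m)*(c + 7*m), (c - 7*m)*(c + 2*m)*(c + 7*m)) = c^2 - 49*m^2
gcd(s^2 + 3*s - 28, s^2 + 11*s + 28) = s + 7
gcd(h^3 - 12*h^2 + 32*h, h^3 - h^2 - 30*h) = h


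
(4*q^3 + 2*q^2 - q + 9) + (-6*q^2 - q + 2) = 4*q^3 - 4*q^2 - 2*q + 11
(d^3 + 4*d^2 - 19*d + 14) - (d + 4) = d^3 + 4*d^2 - 20*d + 10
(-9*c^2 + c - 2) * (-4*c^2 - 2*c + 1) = 36*c^4 + 14*c^3 - 3*c^2 + 5*c - 2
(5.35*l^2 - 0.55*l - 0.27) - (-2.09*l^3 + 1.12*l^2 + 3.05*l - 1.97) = 2.09*l^3 + 4.23*l^2 - 3.6*l + 1.7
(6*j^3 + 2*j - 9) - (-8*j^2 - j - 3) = 6*j^3 + 8*j^2 + 3*j - 6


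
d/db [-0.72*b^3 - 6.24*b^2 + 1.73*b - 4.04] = -2.16*b^2 - 12.48*b + 1.73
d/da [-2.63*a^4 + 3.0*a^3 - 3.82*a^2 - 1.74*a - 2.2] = -10.52*a^3 + 9.0*a^2 - 7.64*a - 1.74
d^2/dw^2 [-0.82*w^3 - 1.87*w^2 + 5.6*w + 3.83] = -4.92*w - 3.74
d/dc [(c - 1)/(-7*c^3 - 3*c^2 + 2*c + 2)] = (-7*c^3 - 3*c^2 + 2*c + (c - 1)*(21*c^2 + 6*c - 2) + 2)/(7*c^3 + 3*c^2 - 2*c - 2)^2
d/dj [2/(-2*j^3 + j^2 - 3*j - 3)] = 2*(6*j^2 - 2*j + 3)/(2*j^3 - j^2 + 3*j + 3)^2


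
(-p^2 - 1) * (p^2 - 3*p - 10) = -p^4 + 3*p^3 + 9*p^2 + 3*p + 10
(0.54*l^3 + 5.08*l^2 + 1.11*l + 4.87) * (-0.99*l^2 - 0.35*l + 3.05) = -0.5346*l^5 - 5.2182*l^4 - 1.2299*l^3 + 10.2842*l^2 + 1.681*l + 14.8535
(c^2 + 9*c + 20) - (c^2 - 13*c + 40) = 22*c - 20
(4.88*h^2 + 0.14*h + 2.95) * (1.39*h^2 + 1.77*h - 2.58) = 6.7832*h^4 + 8.8322*h^3 - 8.2421*h^2 + 4.8603*h - 7.611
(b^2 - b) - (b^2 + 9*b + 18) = -10*b - 18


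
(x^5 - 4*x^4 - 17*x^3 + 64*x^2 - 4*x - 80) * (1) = x^5 - 4*x^4 - 17*x^3 + 64*x^2 - 4*x - 80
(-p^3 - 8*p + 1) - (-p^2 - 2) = -p^3 + p^2 - 8*p + 3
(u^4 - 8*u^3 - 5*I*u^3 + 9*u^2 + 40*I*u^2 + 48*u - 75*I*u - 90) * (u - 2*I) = u^5 - 8*u^4 - 7*I*u^4 - u^3 + 56*I*u^3 + 128*u^2 - 93*I*u^2 - 240*u - 96*I*u + 180*I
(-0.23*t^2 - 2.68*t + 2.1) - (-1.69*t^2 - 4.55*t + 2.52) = 1.46*t^2 + 1.87*t - 0.42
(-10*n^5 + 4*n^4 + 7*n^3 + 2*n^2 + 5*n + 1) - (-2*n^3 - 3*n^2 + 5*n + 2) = -10*n^5 + 4*n^4 + 9*n^3 + 5*n^2 - 1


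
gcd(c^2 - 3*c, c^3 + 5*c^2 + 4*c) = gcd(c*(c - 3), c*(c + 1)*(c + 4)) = c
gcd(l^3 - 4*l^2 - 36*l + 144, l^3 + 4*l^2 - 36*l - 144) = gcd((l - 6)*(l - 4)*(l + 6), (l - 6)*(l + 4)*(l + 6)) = l^2 - 36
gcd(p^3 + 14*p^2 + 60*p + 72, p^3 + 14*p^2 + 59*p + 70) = p + 2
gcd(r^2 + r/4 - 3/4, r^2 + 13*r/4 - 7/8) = 1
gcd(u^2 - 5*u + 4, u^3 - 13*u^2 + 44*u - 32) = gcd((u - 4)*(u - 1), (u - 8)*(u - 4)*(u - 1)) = u^2 - 5*u + 4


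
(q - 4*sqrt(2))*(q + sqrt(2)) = q^2 - 3*sqrt(2)*q - 8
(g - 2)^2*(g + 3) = g^3 - g^2 - 8*g + 12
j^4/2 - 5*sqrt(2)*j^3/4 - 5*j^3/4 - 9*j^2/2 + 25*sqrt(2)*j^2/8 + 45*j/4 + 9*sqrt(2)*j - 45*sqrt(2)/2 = (j/2 + sqrt(2))*(j - 5/2)*(j - 3*sqrt(2))*(j - 3*sqrt(2)/2)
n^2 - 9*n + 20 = (n - 5)*(n - 4)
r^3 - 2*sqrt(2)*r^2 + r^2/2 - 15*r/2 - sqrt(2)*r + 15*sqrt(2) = (r - 5/2)*(r + 3)*(r - 2*sqrt(2))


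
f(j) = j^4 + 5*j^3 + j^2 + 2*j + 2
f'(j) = 4*j^3 + 15*j^2 + 2*j + 2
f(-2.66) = -40.29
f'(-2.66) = 27.53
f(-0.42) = 1.00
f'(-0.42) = 3.51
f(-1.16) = -4.97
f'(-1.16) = 13.62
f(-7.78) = 1356.10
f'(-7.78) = -989.28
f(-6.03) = 252.13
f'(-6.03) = -341.67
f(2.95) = 220.70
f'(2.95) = 241.13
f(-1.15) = -4.83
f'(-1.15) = 13.45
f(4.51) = 903.75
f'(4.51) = 683.06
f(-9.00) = 2981.00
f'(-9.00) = -1717.00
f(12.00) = 29546.00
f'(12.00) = 9098.00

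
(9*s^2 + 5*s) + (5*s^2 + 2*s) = 14*s^2 + 7*s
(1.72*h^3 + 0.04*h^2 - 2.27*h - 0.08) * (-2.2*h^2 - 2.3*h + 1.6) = -3.784*h^5 - 4.044*h^4 + 7.654*h^3 + 5.461*h^2 - 3.448*h - 0.128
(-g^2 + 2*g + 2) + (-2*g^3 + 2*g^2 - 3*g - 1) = -2*g^3 + g^2 - g + 1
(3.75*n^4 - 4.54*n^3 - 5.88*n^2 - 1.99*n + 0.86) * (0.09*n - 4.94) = 0.3375*n^5 - 18.9336*n^4 + 21.8984*n^3 + 28.8681*n^2 + 9.908*n - 4.2484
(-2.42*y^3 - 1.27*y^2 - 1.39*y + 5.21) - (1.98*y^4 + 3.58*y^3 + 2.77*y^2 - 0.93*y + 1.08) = -1.98*y^4 - 6.0*y^3 - 4.04*y^2 - 0.46*y + 4.13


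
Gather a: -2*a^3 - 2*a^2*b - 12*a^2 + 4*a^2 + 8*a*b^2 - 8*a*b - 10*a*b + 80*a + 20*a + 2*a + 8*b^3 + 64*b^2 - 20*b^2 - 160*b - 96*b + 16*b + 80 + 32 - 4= -2*a^3 + a^2*(-2*b - 8) + a*(8*b^2 - 18*b + 102) + 8*b^3 + 44*b^2 - 240*b + 108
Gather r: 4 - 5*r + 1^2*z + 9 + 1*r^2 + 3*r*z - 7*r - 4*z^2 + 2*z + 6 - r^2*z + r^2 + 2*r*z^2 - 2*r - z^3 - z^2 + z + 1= r^2*(2 - z) + r*(2*z^2 + 3*z - 14) - z^3 - 5*z^2 + 4*z + 20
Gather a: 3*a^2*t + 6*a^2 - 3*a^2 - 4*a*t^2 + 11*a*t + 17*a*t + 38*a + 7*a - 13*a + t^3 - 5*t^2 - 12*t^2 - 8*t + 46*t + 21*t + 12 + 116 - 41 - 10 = a^2*(3*t + 3) + a*(-4*t^2 + 28*t + 32) + t^3 - 17*t^2 + 59*t + 77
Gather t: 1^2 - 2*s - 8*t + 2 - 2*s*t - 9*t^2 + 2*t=-2*s - 9*t^2 + t*(-2*s - 6) + 3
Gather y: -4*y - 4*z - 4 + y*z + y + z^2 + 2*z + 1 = y*(z - 3) + z^2 - 2*z - 3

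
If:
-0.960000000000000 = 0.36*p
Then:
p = -2.67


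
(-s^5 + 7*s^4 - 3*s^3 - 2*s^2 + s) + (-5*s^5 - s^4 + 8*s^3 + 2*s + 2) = -6*s^5 + 6*s^4 + 5*s^3 - 2*s^2 + 3*s + 2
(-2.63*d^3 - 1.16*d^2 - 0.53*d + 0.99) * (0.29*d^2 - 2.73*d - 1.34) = -0.7627*d^5 + 6.8435*d^4 + 6.5373*d^3 + 3.2884*d^2 - 1.9925*d - 1.3266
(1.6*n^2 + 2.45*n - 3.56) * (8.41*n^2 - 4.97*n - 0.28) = 13.456*n^4 + 12.6525*n^3 - 42.5641*n^2 + 17.0072*n + 0.9968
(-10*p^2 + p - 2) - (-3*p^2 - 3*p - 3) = -7*p^2 + 4*p + 1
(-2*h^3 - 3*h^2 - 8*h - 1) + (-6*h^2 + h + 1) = -2*h^3 - 9*h^2 - 7*h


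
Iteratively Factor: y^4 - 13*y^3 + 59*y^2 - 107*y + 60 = (y - 3)*(y^3 - 10*y^2 + 29*y - 20) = (y - 3)*(y - 1)*(y^2 - 9*y + 20) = (y - 4)*(y - 3)*(y - 1)*(y - 5)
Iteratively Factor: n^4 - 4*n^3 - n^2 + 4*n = (n - 4)*(n^3 - n) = (n - 4)*(n + 1)*(n^2 - n) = (n - 4)*(n - 1)*(n + 1)*(n)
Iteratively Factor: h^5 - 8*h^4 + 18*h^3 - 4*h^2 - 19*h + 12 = (h - 1)*(h^4 - 7*h^3 + 11*h^2 + 7*h - 12) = (h - 1)^2*(h^3 - 6*h^2 + 5*h + 12) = (h - 4)*(h - 1)^2*(h^2 - 2*h - 3) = (h - 4)*(h - 3)*(h - 1)^2*(h + 1)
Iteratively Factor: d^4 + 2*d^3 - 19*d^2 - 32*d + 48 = (d - 1)*(d^3 + 3*d^2 - 16*d - 48) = (d - 1)*(d + 3)*(d^2 - 16) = (d - 1)*(d + 3)*(d + 4)*(d - 4)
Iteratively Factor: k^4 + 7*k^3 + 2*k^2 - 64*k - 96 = (k - 3)*(k^3 + 10*k^2 + 32*k + 32) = (k - 3)*(k + 4)*(k^2 + 6*k + 8) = (k - 3)*(k + 4)^2*(k + 2)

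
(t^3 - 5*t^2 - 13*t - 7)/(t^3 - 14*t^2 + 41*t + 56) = (t + 1)/(t - 8)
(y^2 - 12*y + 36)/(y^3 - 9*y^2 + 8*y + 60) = (y - 6)/(y^2 - 3*y - 10)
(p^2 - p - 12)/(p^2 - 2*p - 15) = (p - 4)/(p - 5)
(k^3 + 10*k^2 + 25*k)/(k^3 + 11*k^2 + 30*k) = (k + 5)/(k + 6)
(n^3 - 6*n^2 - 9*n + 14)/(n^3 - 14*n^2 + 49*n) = (n^2 + n - 2)/(n*(n - 7))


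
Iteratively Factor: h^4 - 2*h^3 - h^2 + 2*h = (h)*(h^3 - 2*h^2 - h + 2) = h*(h + 1)*(h^2 - 3*h + 2) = h*(h - 2)*(h + 1)*(h - 1)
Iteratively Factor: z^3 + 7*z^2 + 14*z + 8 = (z + 4)*(z^2 + 3*z + 2) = (z + 1)*(z + 4)*(z + 2)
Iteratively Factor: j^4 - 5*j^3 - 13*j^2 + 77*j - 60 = (j - 3)*(j^3 - 2*j^2 - 19*j + 20) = (j - 3)*(j + 4)*(j^2 - 6*j + 5) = (j - 5)*(j - 3)*(j + 4)*(j - 1)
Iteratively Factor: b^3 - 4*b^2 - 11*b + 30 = (b + 3)*(b^2 - 7*b + 10) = (b - 2)*(b + 3)*(b - 5)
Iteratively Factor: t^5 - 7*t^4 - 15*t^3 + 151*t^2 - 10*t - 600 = (t - 5)*(t^4 - 2*t^3 - 25*t^2 + 26*t + 120) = (t - 5)*(t + 4)*(t^3 - 6*t^2 - t + 30) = (t - 5)*(t - 3)*(t + 4)*(t^2 - 3*t - 10) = (t - 5)^2*(t - 3)*(t + 4)*(t + 2)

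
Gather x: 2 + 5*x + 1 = 5*x + 3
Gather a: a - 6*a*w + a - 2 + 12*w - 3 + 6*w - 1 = a*(2 - 6*w) + 18*w - 6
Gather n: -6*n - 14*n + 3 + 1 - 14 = -20*n - 10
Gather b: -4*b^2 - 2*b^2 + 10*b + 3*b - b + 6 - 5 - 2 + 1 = -6*b^2 + 12*b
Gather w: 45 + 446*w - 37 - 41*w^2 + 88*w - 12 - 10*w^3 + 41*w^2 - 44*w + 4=-10*w^3 + 490*w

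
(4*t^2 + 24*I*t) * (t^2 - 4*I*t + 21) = 4*t^4 + 8*I*t^3 + 180*t^2 + 504*I*t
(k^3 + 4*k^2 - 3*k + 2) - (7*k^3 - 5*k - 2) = -6*k^3 + 4*k^2 + 2*k + 4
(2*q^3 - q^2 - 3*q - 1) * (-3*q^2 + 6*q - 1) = -6*q^5 + 15*q^4 + q^3 - 14*q^2 - 3*q + 1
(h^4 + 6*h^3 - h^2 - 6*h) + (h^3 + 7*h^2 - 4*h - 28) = h^4 + 7*h^3 + 6*h^2 - 10*h - 28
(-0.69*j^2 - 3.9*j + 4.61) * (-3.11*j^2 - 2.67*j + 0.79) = 2.1459*j^4 + 13.9713*j^3 - 4.4692*j^2 - 15.3897*j + 3.6419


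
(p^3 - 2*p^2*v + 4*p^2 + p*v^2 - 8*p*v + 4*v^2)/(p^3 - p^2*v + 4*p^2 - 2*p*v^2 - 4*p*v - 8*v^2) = (p^2 - 2*p*v + v^2)/(p^2 - p*v - 2*v^2)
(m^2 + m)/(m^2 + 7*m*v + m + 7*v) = m/(m + 7*v)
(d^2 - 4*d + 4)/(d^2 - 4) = (d - 2)/(d + 2)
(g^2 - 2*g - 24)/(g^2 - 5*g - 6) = (g + 4)/(g + 1)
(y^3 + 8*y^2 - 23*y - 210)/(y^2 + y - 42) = (y^2 + y - 30)/(y - 6)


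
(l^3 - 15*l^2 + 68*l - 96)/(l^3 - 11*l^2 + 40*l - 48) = (l - 8)/(l - 4)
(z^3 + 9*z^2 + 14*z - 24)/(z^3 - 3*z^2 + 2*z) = (z^2 + 10*z + 24)/(z*(z - 2))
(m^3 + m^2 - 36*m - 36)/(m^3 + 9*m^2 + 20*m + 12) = (m - 6)/(m + 2)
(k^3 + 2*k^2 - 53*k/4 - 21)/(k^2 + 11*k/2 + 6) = k - 7/2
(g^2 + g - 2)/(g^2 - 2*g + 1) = (g + 2)/(g - 1)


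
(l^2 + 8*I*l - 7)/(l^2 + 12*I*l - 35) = (l + I)/(l + 5*I)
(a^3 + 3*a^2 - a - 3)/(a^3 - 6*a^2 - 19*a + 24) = (a + 1)/(a - 8)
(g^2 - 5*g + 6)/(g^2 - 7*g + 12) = (g - 2)/(g - 4)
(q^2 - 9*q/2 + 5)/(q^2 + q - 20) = (q^2 - 9*q/2 + 5)/(q^2 + q - 20)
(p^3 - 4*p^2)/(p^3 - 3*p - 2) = p^2*(4 - p)/(-p^3 + 3*p + 2)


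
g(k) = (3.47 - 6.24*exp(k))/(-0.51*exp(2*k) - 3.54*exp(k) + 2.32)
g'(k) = (3.47 - 6.24*exp(k))*(1.02*exp(2*k) + 3.54*exp(k))/(-0.51*exp(2*k) - 3.54*exp(k) + 2.32)^2 - 6.24*exp(k)/(-0.51*exp(2*k) - 3.54*exp(k) + 2.32)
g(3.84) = 0.23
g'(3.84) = -0.20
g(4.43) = 0.13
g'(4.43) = -0.12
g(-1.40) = 1.36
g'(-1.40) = -0.19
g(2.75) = 0.53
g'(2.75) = -0.36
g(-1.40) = 1.36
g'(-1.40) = -0.19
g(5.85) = 0.03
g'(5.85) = -0.03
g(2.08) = 0.79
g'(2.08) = -0.41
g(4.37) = 0.14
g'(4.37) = -0.13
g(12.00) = 0.00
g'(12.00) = 0.00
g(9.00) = 0.00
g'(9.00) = 0.00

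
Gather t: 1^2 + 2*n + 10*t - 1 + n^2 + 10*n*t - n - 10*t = n^2 + 10*n*t + n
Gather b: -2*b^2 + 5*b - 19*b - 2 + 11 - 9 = -2*b^2 - 14*b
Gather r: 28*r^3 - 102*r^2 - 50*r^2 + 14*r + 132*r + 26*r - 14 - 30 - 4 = 28*r^3 - 152*r^2 + 172*r - 48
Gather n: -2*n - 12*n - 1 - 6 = -14*n - 7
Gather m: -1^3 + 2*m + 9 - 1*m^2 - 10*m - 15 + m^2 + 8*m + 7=0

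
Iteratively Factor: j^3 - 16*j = (j)*(j^2 - 16) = j*(j + 4)*(j - 4)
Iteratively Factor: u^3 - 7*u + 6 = (u - 2)*(u^2 + 2*u - 3) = (u - 2)*(u - 1)*(u + 3)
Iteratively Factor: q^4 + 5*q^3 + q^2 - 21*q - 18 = (q - 2)*(q^3 + 7*q^2 + 15*q + 9) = (q - 2)*(q + 1)*(q^2 + 6*q + 9) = (q - 2)*(q + 1)*(q + 3)*(q + 3)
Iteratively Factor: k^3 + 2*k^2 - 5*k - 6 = (k + 3)*(k^2 - k - 2) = (k + 1)*(k + 3)*(k - 2)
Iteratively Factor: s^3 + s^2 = (s + 1)*(s^2) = s*(s + 1)*(s)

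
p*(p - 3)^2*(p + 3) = p^4 - 3*p^3 - 9*p^2 + 27*p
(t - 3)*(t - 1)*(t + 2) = t^3 - 2*t^2 - 5*t + 6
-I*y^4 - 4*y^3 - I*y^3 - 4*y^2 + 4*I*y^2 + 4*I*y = y*(y - 2*I)^2*(-I*y - I)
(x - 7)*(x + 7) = x^2 - 49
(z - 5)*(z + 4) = z^2 - z - 20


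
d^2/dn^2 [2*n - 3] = 0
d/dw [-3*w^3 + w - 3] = 1 - 9*w^2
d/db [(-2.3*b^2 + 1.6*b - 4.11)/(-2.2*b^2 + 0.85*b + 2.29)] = (1.565*b^2 - 28.618*b + 7.1575)/(4.84*b^4 - 3.74*b^3 - 9.3535*b^2 + 3.893*b + 5.2441)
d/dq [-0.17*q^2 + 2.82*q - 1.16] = 2.82 - 0.34*q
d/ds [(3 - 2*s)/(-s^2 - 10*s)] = 2*(-s^2 + 3*s + 15)/(s^2*(s^2 + 20*s + 100))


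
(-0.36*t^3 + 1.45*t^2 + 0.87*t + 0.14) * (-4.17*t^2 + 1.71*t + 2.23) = 1.5012*t^5 - 6.6621*t^4 - 1.9512*t^3 + 4.1374*t^2 + 2.1795*t + 0.3122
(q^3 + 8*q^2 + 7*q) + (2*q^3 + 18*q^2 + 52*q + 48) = 3*q^3 + 26*q^2 + 59*q + 48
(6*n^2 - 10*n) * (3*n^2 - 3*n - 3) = 18*n^4 - 48*n^3 + 12*n^2 + 30*n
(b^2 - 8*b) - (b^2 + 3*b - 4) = 4 - 11*b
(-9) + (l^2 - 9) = l^2 - 18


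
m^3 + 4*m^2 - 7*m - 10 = (m - 2)*(m + 1)*(m + 5)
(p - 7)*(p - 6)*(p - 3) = p^3 - 16*p^2 + 81*p - 126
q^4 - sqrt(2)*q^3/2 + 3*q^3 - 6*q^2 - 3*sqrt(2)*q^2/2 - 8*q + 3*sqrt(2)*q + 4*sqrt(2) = (q - 2)*(q + 1)*(q + 4)*(q - sqrt(2)/2)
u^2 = u^2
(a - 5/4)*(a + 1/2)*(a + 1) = a^3 + a^2/4 - 11*a/8 - 5/8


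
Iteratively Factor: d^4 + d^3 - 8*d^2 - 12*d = (d)*(d^3 + d^2 - 8*d - 12) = d*(d + 2)*(d^2 - d - 6) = d*(d + 2)^2*(d - 3)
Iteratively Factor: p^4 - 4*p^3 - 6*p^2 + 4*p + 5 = (p - 5)*(p^3 + p^2 - p - 1) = (p - 5)*(p - 1)*(p^2 + 2*p + 1) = (p - 5)*(p - 1)*(p + 1)*(p + 1)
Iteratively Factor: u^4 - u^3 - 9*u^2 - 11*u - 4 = (u + 1)*(u^3 - 2*u^2 - 7*u - 4) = (u - 4)*(u + 1)*(u^2 + 2*u + 1) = (u - 4)*(u + 1)^2*(u + 1)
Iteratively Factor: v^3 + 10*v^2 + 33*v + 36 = (v + 3)*(v^2 + 7*v + 12) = (v + 3)*(v + 4)*(v + 3)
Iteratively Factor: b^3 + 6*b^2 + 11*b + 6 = (b + 3)*(b^2 + 3*b + 2) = (b + 2)*(b + 3)*(b + 1)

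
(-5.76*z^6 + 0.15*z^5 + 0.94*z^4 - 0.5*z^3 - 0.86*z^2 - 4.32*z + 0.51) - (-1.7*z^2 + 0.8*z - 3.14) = -5.76*z^6 + 0.15*z^5 + 0.94*z^4 - 0.5*z^3 + 0.84*z^2 - 5.12*z + 3.65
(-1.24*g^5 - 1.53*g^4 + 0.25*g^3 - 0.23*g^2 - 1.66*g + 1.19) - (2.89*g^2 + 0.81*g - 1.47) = -1.24*g^5 - 1.53*g^4 + 0.25*g^3 - 3.12*g^2 - 2.47*g + 2.66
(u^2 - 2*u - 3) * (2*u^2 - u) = 2*u^4 - 5*u^3 - 4*u^2 + 3*u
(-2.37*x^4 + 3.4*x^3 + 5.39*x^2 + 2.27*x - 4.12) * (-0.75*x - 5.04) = 1.7775*x^5 + 9.3948*x^4 - 21.1785*x^3 - 28.8681*x^2 - 8.3508*x + 20.7648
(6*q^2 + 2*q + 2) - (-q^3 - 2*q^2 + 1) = q^3 + 8*q^2 + 2*q + 1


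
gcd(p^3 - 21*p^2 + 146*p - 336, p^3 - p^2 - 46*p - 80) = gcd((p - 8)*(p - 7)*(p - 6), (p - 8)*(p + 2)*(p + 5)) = p - 8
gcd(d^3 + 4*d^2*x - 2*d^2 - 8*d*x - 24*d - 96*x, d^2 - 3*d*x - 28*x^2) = d + 4*x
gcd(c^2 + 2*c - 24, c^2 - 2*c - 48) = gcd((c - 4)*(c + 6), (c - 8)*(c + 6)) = c + 6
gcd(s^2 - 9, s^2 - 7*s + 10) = 1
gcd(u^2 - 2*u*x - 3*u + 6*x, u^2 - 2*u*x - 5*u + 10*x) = -u + 2*x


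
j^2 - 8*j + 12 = (j - 6)*(j - 2)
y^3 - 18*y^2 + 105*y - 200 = (y - 8)*(y - 5)^2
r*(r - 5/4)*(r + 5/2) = r^3 + 5*r^2/4 - 25*r/8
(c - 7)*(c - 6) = c^2 - 13*c + 42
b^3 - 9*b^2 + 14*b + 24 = (b - 6)*(b - 4)*(b + 1)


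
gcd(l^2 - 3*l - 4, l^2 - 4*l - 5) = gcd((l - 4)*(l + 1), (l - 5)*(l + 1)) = l + 1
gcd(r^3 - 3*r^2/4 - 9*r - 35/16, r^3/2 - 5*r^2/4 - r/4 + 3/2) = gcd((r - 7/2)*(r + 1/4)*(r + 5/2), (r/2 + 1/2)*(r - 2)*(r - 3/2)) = 1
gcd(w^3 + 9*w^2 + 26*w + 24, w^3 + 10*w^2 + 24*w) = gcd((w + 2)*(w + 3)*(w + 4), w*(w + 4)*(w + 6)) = w + 4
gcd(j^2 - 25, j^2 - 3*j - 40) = j + 5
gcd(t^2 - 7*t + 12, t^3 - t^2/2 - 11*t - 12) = t - 4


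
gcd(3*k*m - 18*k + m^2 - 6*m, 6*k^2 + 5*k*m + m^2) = 3*k + m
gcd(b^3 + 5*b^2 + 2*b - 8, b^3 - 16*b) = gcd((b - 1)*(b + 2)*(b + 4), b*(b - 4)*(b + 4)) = b + 4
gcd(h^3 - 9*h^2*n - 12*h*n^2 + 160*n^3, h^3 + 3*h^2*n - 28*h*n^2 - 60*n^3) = h - 5*n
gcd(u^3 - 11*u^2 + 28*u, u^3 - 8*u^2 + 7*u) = u^2 - 7*u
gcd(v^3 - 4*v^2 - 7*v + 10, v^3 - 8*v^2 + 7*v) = v - 1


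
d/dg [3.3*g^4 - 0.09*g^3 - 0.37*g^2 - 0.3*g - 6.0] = 13.2*g^3 - 0.27*g^2 - 0.74*g - 0.3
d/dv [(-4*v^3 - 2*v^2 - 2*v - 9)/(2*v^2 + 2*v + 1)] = 4*(-2*v^4 - 4*v^3 - 3*v^2 + 8*v + 4)/(4*v^4 + 8*v^3 + 8*v^2 + 4*v + 1)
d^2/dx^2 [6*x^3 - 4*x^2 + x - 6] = 36*x - 8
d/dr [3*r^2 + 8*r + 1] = 6*r + 8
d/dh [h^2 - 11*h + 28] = 2*h - 11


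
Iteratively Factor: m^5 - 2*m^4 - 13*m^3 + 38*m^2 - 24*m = (m - 2)*(m^4 - 13*m^2 + 12*m) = (m - 2)*(m + 4)*(m^3 - 4*m^2 + 3*m) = (m - 2)*(m - 1)*(m + 4)*(m^2 - 3*m) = m*(m - 2)*(m - 1)*(m + 4)*(m - 3)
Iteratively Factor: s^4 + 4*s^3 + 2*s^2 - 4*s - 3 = (s + 1)*(s^3 + 3*s^2 - s - 3) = (s + 1)*(s + 3)*(s^2 - 1) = (s + 1)^2*(s + 3)*(s - 1)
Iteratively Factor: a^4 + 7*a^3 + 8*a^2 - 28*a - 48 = (a - 2)*(a^3 + 9*a^2 + 26*a + 24) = (a - 2)*(a + 2)*(a^2 + 7*a + 12) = (a - 2)*(a + 2)*(a + 4)*(a + 3)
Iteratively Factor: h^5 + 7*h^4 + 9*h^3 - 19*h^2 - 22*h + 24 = (h + 4)*(h^4 + 3*h^3 - 3*h^2 - 7*h + 6) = (h + 3)*(h + 4)*(h^3 - 3*h + 2) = (h - 1)*(h + 3)*(h + 4)*(h^2 + h - 2) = (h - 1)^2*(h + 3)*(h + 4)*(h + 2)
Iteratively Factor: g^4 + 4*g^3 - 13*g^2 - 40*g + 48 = (g + 4)*(g^3 - 13*g + 12) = (g + 4)^2*(g^2 - 4*g + 3) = (g - 3)*(g + 4)^2*(g - 1)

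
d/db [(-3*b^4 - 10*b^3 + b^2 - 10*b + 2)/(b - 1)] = (-9*b^4 - 8*b^3 + 31*b^2 - 2*b + 8)/(b^2 - 2*b + 1)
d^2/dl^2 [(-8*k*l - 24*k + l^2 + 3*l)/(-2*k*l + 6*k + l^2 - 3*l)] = 2*((2*k - 2*l + 3)^2*(8*k*l + 24*k - l^2 - 3*l) - (2*k*l - 6*k - l^2 + 3*l)^2 + (2*k*l - 6*k - l^2 + 3*l)*(8*k*l + 24*k - l^2 - 3*l + (-8*k + 2*l + 3)*(2*k - 2*l + 3)))/(2*k*l - 6*k - l^2 + 3*l)^3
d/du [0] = 0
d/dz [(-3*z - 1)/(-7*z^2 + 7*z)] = (-3*z^2 - 2*z + 1)/(7*z^2*(z^2 - 2*z + 1))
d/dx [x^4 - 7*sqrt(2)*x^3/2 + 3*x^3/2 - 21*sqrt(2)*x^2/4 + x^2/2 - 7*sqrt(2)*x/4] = 4*x^3 - 21*sqrt(2)*x^2/2 + 9*x^2/2 - 21*sqrt(2)*x/2 + x - 7*sqrt(2)/4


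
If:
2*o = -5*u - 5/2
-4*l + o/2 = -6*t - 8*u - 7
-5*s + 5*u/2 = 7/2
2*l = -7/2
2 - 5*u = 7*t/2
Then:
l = -7/4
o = -1240/51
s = 3991/1020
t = -643/51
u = 941/102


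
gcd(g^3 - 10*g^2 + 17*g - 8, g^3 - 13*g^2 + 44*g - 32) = g^2 - 9*g + 8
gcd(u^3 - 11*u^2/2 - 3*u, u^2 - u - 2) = 1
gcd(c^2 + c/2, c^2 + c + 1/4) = c + 1/2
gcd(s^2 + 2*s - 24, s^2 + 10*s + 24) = s + 6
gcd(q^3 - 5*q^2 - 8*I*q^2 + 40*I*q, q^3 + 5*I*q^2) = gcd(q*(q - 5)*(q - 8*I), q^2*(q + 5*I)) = q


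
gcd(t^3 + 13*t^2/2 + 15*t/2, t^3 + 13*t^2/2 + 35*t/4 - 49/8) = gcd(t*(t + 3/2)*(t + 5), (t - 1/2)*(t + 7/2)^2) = 1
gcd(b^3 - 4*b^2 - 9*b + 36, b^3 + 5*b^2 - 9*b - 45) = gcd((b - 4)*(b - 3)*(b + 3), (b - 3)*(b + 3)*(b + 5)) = b^2 - 9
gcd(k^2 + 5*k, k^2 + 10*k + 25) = k + 5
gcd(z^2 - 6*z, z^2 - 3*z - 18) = z - 6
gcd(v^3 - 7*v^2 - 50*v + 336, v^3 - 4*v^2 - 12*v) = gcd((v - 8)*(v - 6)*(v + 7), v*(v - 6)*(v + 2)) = v - 6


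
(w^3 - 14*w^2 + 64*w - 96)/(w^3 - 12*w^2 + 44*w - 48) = (w - 4)/(w - 2)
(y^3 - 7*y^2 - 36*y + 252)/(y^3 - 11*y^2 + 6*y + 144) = (y^2 - y - 42)/(y^2 - 5*y - 24)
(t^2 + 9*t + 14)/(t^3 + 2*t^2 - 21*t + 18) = (t^2 + 9*t + 14)/(t^3 + 2*t^2 - 21*t + 18)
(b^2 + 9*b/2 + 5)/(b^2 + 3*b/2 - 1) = (2*b + 5)/(2*b - 1)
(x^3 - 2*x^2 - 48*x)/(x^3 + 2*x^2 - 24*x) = (x - 8)/(x - 4)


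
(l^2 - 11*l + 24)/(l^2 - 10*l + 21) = (l - 8)/(l - 7)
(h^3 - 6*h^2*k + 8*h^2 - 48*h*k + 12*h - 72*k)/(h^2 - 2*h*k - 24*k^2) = (h^2 + 8*h + 12)/(h + 4*k)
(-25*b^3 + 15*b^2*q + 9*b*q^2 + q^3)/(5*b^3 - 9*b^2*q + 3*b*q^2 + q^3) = (5*b + q)/(-b + q)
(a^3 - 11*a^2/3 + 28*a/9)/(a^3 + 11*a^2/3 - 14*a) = (a - 4/3)/(a + 6)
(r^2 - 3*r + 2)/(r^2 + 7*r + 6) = (r^2 - 3*r + 2)/(r^2 + 7*r + 6)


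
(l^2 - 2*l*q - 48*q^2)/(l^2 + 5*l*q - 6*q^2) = (-l + 8*q)/(-l + q)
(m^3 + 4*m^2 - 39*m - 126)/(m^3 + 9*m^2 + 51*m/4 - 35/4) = 4*(m^2 - 3*m - 18)/(4*m^2 + 8*m - 5)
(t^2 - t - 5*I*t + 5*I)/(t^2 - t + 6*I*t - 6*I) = (t - 5*I)/(t + 6*I)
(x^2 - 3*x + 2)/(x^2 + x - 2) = (x - 2)/(x + 2)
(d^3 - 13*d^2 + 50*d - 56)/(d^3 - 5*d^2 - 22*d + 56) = (d - 4)/(d + 4)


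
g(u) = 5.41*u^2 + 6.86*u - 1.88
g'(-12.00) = -122.98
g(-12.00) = 694.84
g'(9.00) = 104.24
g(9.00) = 498.07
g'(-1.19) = -6.02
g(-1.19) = -2.38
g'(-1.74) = -11.97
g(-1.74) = 2.56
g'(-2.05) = -15.32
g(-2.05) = 6.79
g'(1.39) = 21.90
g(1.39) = 18.11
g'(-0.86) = -2.45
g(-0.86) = -3.78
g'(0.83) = 15.84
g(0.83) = 7.54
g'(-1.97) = -14.46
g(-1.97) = 5.60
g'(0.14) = 8.37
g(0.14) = -0.81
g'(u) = 10.82*u + 6.86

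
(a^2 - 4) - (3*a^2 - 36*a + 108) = -2*a^2 + 36*a - 112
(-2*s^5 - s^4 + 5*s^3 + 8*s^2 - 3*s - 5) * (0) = 0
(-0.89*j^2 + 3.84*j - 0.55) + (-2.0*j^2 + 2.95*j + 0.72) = -2.89*j^2 + 6.79*j + 0.17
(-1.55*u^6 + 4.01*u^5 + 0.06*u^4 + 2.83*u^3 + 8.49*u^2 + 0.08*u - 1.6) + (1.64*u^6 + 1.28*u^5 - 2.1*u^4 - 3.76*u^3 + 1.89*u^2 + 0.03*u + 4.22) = 0.0899999999999999*u^6 + 5.29*u^5 - 2.04*u^4 - 0.93*u^3 + 10.38*u^2 + 0.11*u + 2.62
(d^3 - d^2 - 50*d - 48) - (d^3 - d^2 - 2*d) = -48*d - 48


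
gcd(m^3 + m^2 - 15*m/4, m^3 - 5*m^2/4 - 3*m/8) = m^2 - 3*m/2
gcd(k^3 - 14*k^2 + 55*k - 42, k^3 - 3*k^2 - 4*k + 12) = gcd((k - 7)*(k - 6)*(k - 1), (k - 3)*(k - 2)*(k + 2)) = 1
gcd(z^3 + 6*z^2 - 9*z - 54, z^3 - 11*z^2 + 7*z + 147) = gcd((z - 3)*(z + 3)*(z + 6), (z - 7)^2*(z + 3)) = z + 3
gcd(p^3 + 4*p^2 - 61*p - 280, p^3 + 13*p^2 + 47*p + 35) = p^2 + 12*p + 35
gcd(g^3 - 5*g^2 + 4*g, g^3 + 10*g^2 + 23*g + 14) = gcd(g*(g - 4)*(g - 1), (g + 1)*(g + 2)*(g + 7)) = 1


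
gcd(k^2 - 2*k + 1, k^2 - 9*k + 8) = k - 1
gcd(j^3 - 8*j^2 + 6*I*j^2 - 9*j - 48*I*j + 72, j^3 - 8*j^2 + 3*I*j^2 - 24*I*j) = j^2 + j*(-8 + 3*I) - 24*I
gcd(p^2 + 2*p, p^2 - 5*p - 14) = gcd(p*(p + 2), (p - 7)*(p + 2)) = p + 2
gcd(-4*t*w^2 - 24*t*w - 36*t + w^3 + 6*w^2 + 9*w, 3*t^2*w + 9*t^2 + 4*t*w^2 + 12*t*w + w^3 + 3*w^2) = w + 3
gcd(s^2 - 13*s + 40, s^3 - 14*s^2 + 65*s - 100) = s - 5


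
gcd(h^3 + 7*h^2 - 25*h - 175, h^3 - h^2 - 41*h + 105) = h^2 + 2*h - 35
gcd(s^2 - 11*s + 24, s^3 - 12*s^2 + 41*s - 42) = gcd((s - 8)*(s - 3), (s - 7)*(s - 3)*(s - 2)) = s - 3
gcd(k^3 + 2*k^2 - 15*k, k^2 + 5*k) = k^2 + 5*k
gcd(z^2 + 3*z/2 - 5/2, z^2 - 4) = 1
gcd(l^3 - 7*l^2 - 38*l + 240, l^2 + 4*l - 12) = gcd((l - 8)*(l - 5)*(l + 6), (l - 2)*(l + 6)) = l + 6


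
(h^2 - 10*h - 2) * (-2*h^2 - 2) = -2*h^4 + 20*h^3 + 2*h^2 + 20*h + 4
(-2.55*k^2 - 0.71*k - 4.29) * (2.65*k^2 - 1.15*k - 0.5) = -6.7575*k^4 + 1.051*k^3 - 9.277*k^2 + 5.2885*k + 2.145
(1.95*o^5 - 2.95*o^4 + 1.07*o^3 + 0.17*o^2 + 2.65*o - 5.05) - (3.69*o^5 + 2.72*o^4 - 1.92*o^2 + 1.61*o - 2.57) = -1.74*o^5 - 5.67*o^4 + 1.07*o^3 + 2.09*o^2 + 1.04*o - 2.48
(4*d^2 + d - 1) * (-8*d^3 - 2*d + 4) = -32*d^5 - 8*d^4 + 14*d^2 + 6*d - 4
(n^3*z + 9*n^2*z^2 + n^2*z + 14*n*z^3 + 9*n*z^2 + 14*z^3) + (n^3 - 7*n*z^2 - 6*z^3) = n^3*z + n^3 + 9*n^2*z^2 + n^2*z + 14*n*z^3 + 2*n*z^2 + 8*z^3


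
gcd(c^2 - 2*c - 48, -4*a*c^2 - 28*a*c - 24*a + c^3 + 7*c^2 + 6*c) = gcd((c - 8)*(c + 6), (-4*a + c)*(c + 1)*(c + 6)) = c + 6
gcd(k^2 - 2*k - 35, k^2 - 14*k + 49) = k - 7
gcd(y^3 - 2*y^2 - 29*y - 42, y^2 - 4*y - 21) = y^2 - 4*y - 21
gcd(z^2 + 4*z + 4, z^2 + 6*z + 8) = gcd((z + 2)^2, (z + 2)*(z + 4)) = z + 2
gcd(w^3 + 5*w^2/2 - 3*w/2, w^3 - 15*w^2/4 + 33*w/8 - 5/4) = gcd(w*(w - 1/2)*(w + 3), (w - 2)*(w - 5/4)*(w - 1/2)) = w - 1/2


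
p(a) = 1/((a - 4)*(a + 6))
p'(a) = -1/((a - 4)*(a + 6)^2) - 1/((a - 4)^2*(a + 6)) = 2*(-a - 1)/(a^4 + 4*a^3 - 44*a^2 - 96*a + 576)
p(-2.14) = -0.04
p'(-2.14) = 0.00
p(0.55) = -0.04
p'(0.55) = -0.01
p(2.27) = -0.07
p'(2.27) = -0.03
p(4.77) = 0.12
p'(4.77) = -0.17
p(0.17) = -0.04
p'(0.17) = -0.00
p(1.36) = -0.05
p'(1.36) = -0.01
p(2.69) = -0.09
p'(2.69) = -0.06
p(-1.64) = -0.04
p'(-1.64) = 0.00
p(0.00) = -0.04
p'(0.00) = 0.00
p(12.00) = 0.01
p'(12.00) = 0.00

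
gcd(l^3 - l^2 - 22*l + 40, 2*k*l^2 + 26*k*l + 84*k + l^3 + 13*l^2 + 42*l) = 1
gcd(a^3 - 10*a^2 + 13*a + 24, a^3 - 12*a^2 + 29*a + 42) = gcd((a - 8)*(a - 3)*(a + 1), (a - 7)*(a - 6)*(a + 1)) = a + 1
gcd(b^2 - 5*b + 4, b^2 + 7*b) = 1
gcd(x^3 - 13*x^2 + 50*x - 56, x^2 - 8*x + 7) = x - 7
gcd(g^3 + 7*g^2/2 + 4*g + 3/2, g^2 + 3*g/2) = g + 3/2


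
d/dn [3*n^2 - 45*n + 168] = 6*n - 45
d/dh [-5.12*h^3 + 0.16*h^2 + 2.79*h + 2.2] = -15.36*h^2 + 0.32*h + 2.79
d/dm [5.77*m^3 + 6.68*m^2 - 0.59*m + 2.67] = 17.31*m^2 + 13.36*m - 0.59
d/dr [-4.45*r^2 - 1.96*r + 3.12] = -8.9*r - 1.96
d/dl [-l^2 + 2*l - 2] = 2 - 2*l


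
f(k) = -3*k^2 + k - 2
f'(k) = 1 - 6*k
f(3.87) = -43.06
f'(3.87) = -22.22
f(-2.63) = -25.38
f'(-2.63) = 16.78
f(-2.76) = -27.61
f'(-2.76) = 17.56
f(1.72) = -9.16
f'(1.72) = -9.32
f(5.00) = -72.00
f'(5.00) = -29.00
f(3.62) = -37.69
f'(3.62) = -20.72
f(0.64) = -2.59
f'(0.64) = -2.84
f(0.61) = -2.51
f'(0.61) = -2.66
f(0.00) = -2.00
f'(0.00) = 1.00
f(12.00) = -422.00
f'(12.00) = -71.00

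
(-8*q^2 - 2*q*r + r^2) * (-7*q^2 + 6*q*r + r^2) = 56*q^4 - 34*q^3*r - 27*q^2*r^2 + 4*q*r^3 + r^4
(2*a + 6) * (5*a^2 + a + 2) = 10*a^3 + 32*a^2 + 10*a + 12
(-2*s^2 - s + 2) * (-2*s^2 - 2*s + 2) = 4*s^4 + 6*s^3 - 6*s^2 - 6*s + 4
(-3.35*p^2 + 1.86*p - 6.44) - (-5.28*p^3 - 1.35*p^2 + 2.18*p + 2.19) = 5.28*p^3 - 2.0*p^2 - 0.32*p - 8.63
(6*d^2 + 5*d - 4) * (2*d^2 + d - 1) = 12*d^4 + 16*d^3 - 9*d^2 - 9*d + 4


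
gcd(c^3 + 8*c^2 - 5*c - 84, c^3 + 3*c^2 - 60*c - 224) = c^2 + 11*c + 28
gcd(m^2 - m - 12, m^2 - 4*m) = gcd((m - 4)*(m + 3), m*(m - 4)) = m - 4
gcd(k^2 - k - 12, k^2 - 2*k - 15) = k + 3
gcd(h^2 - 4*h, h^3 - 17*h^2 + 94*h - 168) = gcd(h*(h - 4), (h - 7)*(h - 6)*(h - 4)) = h - 4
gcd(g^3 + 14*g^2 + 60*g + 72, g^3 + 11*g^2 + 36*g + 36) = g^2 + 8*g + 12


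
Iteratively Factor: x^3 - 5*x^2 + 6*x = (x - 2)*(x^2 - 3*x) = (x - 3)*(x - 2)*(x)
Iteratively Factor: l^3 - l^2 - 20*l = (l)*(l^2 - l - 20) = l*(l + 4)*(l - 5)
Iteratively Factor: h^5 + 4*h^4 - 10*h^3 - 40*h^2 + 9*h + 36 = (h + 4)*(h^4 - 10*h^2 + 9) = (h + 3)*(h + 4)*(h^3 - 3*h^2 - h + 3) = (h - 1)*(h + 3)*(h + 4)*(h^2 - 2*h - 3) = (h - 3)*(h - 1)*(h + 3)*(h + 4)*(h + 1)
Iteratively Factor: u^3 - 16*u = (u + 4)*(u^2 - 4*u) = (u - 4)*(u + 4)*(u)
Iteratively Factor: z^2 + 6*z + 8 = (z + 2)*(z + 4)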